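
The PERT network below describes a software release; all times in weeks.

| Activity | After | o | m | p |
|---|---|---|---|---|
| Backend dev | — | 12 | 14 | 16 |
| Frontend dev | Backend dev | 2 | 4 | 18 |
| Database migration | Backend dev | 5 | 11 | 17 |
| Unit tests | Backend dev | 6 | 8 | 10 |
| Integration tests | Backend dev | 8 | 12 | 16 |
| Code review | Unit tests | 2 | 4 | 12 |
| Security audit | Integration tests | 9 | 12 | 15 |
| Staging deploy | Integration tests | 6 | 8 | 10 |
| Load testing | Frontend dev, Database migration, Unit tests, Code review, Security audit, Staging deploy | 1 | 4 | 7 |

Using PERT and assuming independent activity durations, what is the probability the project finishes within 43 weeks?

te_Backend dev = (12 + 4·14 + 16)/6 = 84/6 = 14; σ²_Backend dev = ((16−12)/6)² = 0.444
te_Frontend dev = (2 + 4·4 + 18)/6 = 36/6 = 6; σ²_Frontend dev = ((18−2)/6)² = 7.111
te_Database migration = (5 + 4·11 + 17)/6 = 66/6 = 11; σ²_Database migration = ((17−5)/6)² = 4.000
te_Unit tests = (6 + 4·8 + 10)/6 = 48/6 = 8; σ²_Unit tests = ((10−6)/6)² = 0.444
te_Integration tests = (8 + 4·12 + 16)/6 = 72/6 = 12; σ²_Integration tests = ((16−8)/6)² = 1.778
te_Code review = (2 + 4·4 + 12)/6 = 30/6 = 5; σ²_Code review = ((12−2)/6)² = 2.778
te_Security audit = (9 + 4·12 + 15)/6 = 72/6 = 12; σ²_Security audit = ((15−9)/6)² = 1.000
te_Staging deploy = (6 + 4·8 + 10)/6 = 48/6 = 8; σ²_Staging deploy = ((10−6)/6)² = 0.444
te_Load testing = (1 + 4·4 + 7)/6 = 24/6 = 4; σ²_Load testing = ((7−1)/6)² = 1.000

Forward pass:
ES_Backend dev = 0; EF_Backend dev = 14
ES_Frontend dev = 14; EF_Frontend dev = 14+6 = 20
ES_Database migration = 14; EF_Database migration = 14+11 = 25
ES_Unit tests = 14; EF_Unit tests = 14+8 = 22
ES_Integration tests = 14; EF_Integration tests = 14+12 = 26
ES_Code review = 22; EF_Code review = 22+5 = 27
ES_Security audit = 26; EF_Security audit = 26+12 = 38
ES_Staging deploy = 26; EF_Staging deploy = 26+8 = 34
ES_Load testing = max(EF_Frontend dev=20, EF_Database migration=25, EF_Unit tests=22, EF_Code review=27, EF_Security audit=38, EF_Staging deploy=34) = 38; EF_Load testing = 38+4 = 42
Expected project duration μ = 42 weeks. Critical path: Backend dev → Integration tests → Security audit → Load testing.

Variance along critical path = 0.444 + 1.778 + 1.000 + 1.000 = 4.222; σ = √4.222 = 2.055 weeks.
Z = (43 − 42) / 2.055 = 0.487
P(T ≤ 43) = Φ(0.487) ≈ 0.687

0.687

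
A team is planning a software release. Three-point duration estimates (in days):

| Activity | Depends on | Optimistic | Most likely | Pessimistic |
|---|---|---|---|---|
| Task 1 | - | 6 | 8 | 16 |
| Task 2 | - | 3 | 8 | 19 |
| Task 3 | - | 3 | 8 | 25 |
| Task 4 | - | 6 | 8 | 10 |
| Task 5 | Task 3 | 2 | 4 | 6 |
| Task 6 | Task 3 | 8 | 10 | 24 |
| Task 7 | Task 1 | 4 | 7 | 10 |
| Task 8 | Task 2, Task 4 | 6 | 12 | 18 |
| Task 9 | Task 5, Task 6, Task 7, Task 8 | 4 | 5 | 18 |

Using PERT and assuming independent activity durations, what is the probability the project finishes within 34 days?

0.837

te_Task 1 = (6 + 4·8 + 16)/6 = 54/6 = 9; σ²_Task 1 = ((16−6)/6)² = 2.778
te_Task 2 = (3 + 4·8 + 19)/6 = 54/6 = 9; σ²_Task 2 = ((19−3)/6)² = 7.111
te_Task 3 = (3 + 4·8 + 25)/6 = 60/6 = 10; σ²_Task 3 = ((25−3)/6)² = 13.444
te_Task 4 = (6 + 4·8 + 10)/6 = 48/6 = 8; σ²_Task 4 = ((10−6)/6)² = 0.444
te_Task 5 = (2 + 4·4 + 6)/6 = 24/6 = 4; σ²_Task 5 = ((6−2)/6)² = 0.444
te_Task 6 = (8 + 4·10 + 24)/6 = 72/6 = 12; σ²_Task 6 = ((24−8)/6)² = 7.111
te_Task 7 = (4 + 4·7 + 10)/6 = 42/6 = 7; σ²_Task 7 = ((10−4)/6)² = 1.000
te_Task 8 = (6 + 4·12 + 18)/6 = 72/6 = 12; σ²_Task 8 = ((18−6)/6)² = 4.000
te_Task 9 = (4 + 4·5 + 18)/6 = 42/6 = 7; σ²_Task 9 = ((18−4)/6)² = 5.444

Forward pass:
ES_Task 1 = 0; EF_Task 1 = 9
ES_Task 2 = 0; EF_Task 2 = 9
ES_Task 3 = 0; EF_Task 3 = 10
ES_Task 4 = 0; EF_Task 4 = 8
ES_Task 5 = 10; EF_Task 5 = 10+4 = 14
ES_Task 6 = 10; EF_Task 6 = 10+12 = 22
ES_Task 7 = 9; EF_Task 7 = 9+7 = 16
ES_Task 8 = max(EF_Task 2=9, EF_Task 4=8) = 9; EF_Task 8 = 9+12 = 21
ES_Task 9 = max(EF_Task 5=14, EF_Task 6=22, EF_Task 7=16, EF_Task 8=21) = 22; EF_Task 9 = 22+7 = 29
Expected project duration μ = 29 days. Critical path: Task 3 → Task 6 → Task 9.

Variance along critical path = 13.444 + 7.111 + 5.444 = 26.000; σ = √26.000 = 5.099 days.
Z = (34 − 29) / 5.099 = 0.981
P(T ≤ 34) = Φ(0.981) ≈ 0.837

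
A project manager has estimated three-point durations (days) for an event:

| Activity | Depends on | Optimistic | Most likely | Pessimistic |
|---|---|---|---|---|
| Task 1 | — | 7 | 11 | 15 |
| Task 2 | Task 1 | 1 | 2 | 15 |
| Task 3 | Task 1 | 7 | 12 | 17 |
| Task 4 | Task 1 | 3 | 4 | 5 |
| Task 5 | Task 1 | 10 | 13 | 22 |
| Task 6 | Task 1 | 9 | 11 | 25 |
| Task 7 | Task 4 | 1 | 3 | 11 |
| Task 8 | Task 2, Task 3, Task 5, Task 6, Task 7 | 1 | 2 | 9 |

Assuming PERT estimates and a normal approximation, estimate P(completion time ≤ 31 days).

0.862

te_Task 1 = (7 + 4·11 + 15)/6 = 66/6 = 11; σ²_Task 1 = ((15−7)/6)² = 1.778
te_Task 2 = (1 + 4·2 + 15)/6 = 24/6 = 4; σ²_Task 2 = ((15−1)/6)² = 5.444
te_Task 3 = (7 + 4·12 + 17)/6 = 72/6 = 12; σ²_Task 3 = ((17−7)/6)² = 2.778
te_Task 4 = (3 + 4·4 + 5)/6 = 24/6 = 4; σ²_Task 4 = ((5−3)/6)² = 0.111
te_Task 5 = (10 + 4·13 + 22)/6 = 84/6 = 14; σ²_Task 5 = ((22−10)/6)² = 4.000
te_Task 6 = (9 + 4·11 + 25)/6 = 78/6 = 13; σ²_Task 6 = ((25−9)/6)² = 7.111
te_Task 7 = (1 + 4·3 + 11)/6 = 24/6 = 4; σ²_Task 7 = ((11−1)/6)² = 2.778
te_Task 8 = (1 + 4·2 + 9)/6 = 18/6 = 3; σ²_Task 8 = ((9−1)/6)² = 1.778

Forward pass:
ES_Task 1 = 0; EF_Task 1 = 11
ES_Task 2 = 11; EF_Task 2 = 11+4 = 15
ES_Task 3 = 11; EF_Task 3 = 11+12 = 23
ES_Task 4 = 11; EF_Task 4 = 11+4 = 15
ES_Task 5 = 11; EF_Task 5 = 11+14 = 25
ES_Task 6 = 11; EF_Task 6 = 11+13 = 24
ES_Task 7 = 15; EF_Task 7 = 15+4 = 19
ES_Task 8 = max(EF_Task 2=15, EF_Task 3=23, EF_Task 5=25, EF_Task 6=24, EF_Task 7=19) = 25; EF_Task 8 = 25+3 = 28
Expected project duration μ = 28 days. Critical path: Task 1 → Task 5 → Task 8.

Variance along critical path = 1.778 + 4.000 + 1.778 = 7.556; σ = √7.556 = 2.749 days.
Z = (31 − 28) / 2.749 = 1.091
P(T ≤ 31) = Φ(1.091) ≈ 0.862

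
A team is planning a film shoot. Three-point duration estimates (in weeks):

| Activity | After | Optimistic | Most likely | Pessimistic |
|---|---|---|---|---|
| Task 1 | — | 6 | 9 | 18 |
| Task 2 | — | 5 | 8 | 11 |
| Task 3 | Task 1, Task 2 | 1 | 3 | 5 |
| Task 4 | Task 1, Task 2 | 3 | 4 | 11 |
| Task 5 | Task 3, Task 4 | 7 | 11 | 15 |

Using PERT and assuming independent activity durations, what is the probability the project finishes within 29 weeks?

te_Task 1 = (6 + 4·9 + 18)/6 = 60/6 = 10; σ²_Task 1 = ((18−6)/6)² = 4.000
te_Task 2 = (5 + 4·8 + 11)/6 = 48/6 = 8; σ²_Task 2 = ((11−5)/6)² = 1.000
te_Task 3 = (1 + 4·3 + 5)/6 = 18/6 = 3; σ²_Task 3 = ((5−1)/6)² = 0.444
te_Task 4 = (3 + 4·4 + 11)/6 = 30/6 = 5; σ²_Task 4 = ((11−3)/6)² = 1.778
te_Task 5 = (7 + 4·11 + 15)/6 = 66/6 = 11; σ²_Task 5 = ((15−7)/6)² = 1.778

Forward pass:
ES_Task 1 = 0; EF_Task 1 = 10
ES_Task 2 = 0; EF_Task 2 = 8
ES_Task 3 = max(EF_Task 1=10, EF_Task 2=8) = 10; EF_Task 3 = 10+3 = 13
ES_Task 4 = max(EF_Task 1=10, EF_Task 2=8) = 10; EF_Task 4 = 10+5 = 15
ES_Task 5 = max(EF_Task 3=13, EF_Task 4=15) = 15; EF_Task 5 = 15+11 = 26
Expected project duration μ = 26 weeks. Critical path: Task 1 → Task 4 → Task 5.

Variance along critical path = 4.000 + 1.778 + 1.778 = 7.556; σ = √7.556 = 2.749 weeks.
Z = (29 − 26) / 2.749 = 1.091
P(T ≤ 29) = Φ(1.091) ≈ 0.862

0.862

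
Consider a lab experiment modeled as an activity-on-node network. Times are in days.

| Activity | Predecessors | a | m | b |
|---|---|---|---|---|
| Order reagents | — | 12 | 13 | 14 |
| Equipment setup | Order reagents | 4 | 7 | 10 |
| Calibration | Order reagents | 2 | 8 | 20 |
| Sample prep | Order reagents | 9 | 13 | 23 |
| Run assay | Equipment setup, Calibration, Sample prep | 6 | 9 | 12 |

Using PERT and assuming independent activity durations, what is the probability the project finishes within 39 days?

te_Order reagents = (12 + 4·13 + 14)/6 = 78/6 = 13; σ²_Order reagents = ((14−12)/6)² = 0.111
te_Equipment setup = (4 + 4·7 + 10)/6 = 42/6 = 7; σ²_Equipment setup = ((10−4)/6)² = 1.000
te_Calibration = (2 + 4·8 + 20)/6 = 54/6 = 9; σ²_Calibration = ((20−2)/6)² = 9.000
te_Sample prep = (9 + 4·13 + 23)/6 = 84/6 = 14; σ²_Sample prep = ((23−9)/6)² = 5.444
te_Run assay = (6 + 4·9 + 12)/6 = 54/6 = 9; σ²_Run assay = ((12−6)/6)² = 1.000

Forward pass:
ES_Order reagents = 0; EF_Order reagents = 13
ES_Equipment setup = 13; EF_Equipment setup = 13+7 = 20
ES_Calibration = 13; EF_Calibration = 13+9 = 22
ES_Sample prep = 13; EF_Sample prep = 13+14 = 27
ES_Run assay = max(EF_Equipment setup=20, EF_Calibration=22, EF_Sample prep=27) = 27; EF_Run assay = 27+9 = 36
Expected project duration μ = 36 days. Critical path: Order reagents → Sample prep → Run assay.

Variance along critical path = 0.111 + 5.444 + 1.000 = 6.556; σ = √6.556 = 2.560 days.
Z = (39 − 36) / 2.560 = 1.172
P(T ≤ 39) = Φ(1.172) ≈ 0.879

0.879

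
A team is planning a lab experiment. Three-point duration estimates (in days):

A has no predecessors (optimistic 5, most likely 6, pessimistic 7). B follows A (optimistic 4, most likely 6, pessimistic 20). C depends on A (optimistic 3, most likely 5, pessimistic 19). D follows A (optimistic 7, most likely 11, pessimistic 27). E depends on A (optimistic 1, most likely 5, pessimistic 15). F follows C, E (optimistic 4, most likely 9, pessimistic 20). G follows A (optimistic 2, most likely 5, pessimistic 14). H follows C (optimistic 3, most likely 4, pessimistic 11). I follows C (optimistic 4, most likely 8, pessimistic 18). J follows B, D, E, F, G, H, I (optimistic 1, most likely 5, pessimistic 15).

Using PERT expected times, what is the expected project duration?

29 days

te_A = (5 + 4·6 + 7)/6 = 36/6 = 6
te_B = (4 + 4·6 + 20)/6 = 48/6 = 8
te_C = (3 + 4·5 + 19)/6 = 42/6 = 7
te_D = (7 + 4·11 + 27)/6 = 78/6 = 13
te_E = (1 + 4·5 + 15)/6 = 36/6 = 6
te_F = (4 + 4·9 + 20)/6 = 60/6 = 10
te_G = (2 + 4·5 + 14)/6 = 36/6 = 6
te_H = (3 + 4·4 + 11)/6 = 30/6 = 5
te_I = (4 + 4·8 + 18)/6 = 54/6 = 9
te_J = (1 + 4·5 + 15)/6 = 36/6 = 6

Forward pass:
ES_A = 0; EF_A = 6
ES_B = 6; EF_B = 6+8 = 14
ES_C = 6; EF_C = 6+7 = 13
ES_D = 6; EF_D = 6+13 = 19
ES_E = 6; EF_E = 6+6 = 12
ES_F = max(EF_C=13, EF_E=12) = 13; EF_F = 13+10 = 23
ES_G = 6; EF_G = 6+6 = 12
ES_H = 13; EF_H = 13+5 = 18
ES_I = 13; EF_I = 13+9 = 22
ES_J = max(EF_B=14, EF_D=19, EF_E=12, EF_F=23, EF_G=12, EF_H=18, EF_I=22) = 23; EF_J = 23+6 = 29
Expected project duration μ = 29 days. Critical path: A → C → F → J.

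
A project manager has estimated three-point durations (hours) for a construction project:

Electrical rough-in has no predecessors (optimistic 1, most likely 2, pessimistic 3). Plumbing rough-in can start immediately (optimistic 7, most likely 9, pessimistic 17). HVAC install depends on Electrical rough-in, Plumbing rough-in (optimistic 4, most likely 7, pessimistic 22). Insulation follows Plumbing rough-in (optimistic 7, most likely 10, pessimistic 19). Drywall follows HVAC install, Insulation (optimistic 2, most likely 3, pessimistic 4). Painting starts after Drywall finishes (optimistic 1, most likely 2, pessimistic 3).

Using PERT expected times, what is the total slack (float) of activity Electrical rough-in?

te_Electrical rough-in = (1 + 4·2 + 3)/6 = 12/6 = 2
te_Plumbing rough-in = (7 + 4·9 + 17)/6 = 60/6 = 10
te_HVAC install = (4 + 4·7 + 22)/6 = 54/6 = 9
te_Insulation = (7 + 4·10 + 19)/6 = 66/6 = 11
te_Drywall = (2 + 4·3 + 4)/6 = 18/6 = 3
te_Painting = (1 + 4·2 + 3)/6 = 12/6 = 2

Forward pass:
ES_Electrical rough-in = 0; EF_Electrical rough-in = 2
ES_Plumbing rough-in = 0; EF_Plumbing rough-in = 10
ES_HVAC install = max(EF_Electrical rough-in=2, EF_Plumbing rough-in=10) = 10; EF_HVAC install = 10+9 = 19
ES_Insulation = 10; EF_Insulation = 10+11 = 21
ES_Drywall = max(EF_HVAC install=19, EF_Insulation=21) = 21; EF_Drywall = 21+3 = 24
ES_Painting = 24; EF_Painting = 24+2 = 26
Expected project duration μ = 26 hours. Critical path: Plumbing rough-in → Insulation → Drywall → Painting.

Backward pass:
LF_Painting = 26; LS_Painting = 26−2 = 24
LF_Drywall = LS_Painting = 24; LS_Drywall = 24−3 = 21
LF_Insulation = LS_Drywall = 21; LS_Insulation = 21−11 = 10
LF_HVAC install = LS_Drywall = 21; LS_HVAC install = 21−9 = 12
LF_Plumbing rough-in = min(LS_HVAC install=12, LS_Insulation=10) = 10; LS_Plumbing rough-in = 10−10 = 0
LF_Electrical rough-in = LS_HVAC install = 12; LS_Electrical rough-in = 12−2 = 10
Slack_Electrical rough-in = LS_Electrical rough-in − ES_Electrical rough-in = 10 − 0 = 10

10 hours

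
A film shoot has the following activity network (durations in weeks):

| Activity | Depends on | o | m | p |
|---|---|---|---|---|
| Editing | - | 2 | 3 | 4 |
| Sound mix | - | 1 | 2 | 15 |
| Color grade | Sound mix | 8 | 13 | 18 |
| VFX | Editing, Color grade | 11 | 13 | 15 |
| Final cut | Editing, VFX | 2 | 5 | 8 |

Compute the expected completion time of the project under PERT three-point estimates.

35 weeks

te_Editing = (2 + 4·3 + 4)/6 = 18/6 = 3
te_Sound mix = (1 + 4·2 + 15)/6 = 24/6 = 4
te_Color grade = (8 + 4·13 + 18)/6 = 78/6 = 13
te_VFX = (11 + 4·13 + 15)/6 = 78/6 = 13
te_Final cut = (2 + 4·5 + 8)/6 = 30/6 = 5

Forward pass:
ES_Editing = 0; EF_Editing = 3
ES_Sound mix = 0; EF_Sound mix = 4
ES_Color grade = 4; EF_Color grade = 4+13 = 17
ES_VFX = max(EF_Editing=3, EF_Color grade=17) = 17; EF_VFX = 17+13 = 30
ES_Final cut = max(EF_Editing=3, EF_VFX=30) = 30; EF_Final cut = 30+5 = 35
Expected project duration μ = 35 weeks. Critical path: Sound mix → Color grade → VFX → Final cut.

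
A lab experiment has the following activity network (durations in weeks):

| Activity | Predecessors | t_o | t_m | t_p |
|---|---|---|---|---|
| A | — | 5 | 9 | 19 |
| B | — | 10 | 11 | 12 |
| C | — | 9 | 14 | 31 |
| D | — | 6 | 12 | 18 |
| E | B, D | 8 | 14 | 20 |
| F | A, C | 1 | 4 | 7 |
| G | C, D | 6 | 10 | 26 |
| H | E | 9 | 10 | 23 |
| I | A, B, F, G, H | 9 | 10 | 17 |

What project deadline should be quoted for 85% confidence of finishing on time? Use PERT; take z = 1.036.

te_A = (5 + 4·9 + 19)/6 = 60/6 = 10; σ²_A = ((19−5)/6)² = 5.444
te_B = (10 + 4·11 + 12)/6 = 66/6 = 11; σ²_B = ((12−10)/6)² = 0.111
te_C = (9 + 4·14 + 31)/6 = 96/6 = 16; σ²_C = ((31−9)/6)² = 13.444
te_D = (6 + 4·12 + 18)/6 = 72/6 = 12; σ²_D = ((18−6)/6)² = 4.000
te_E = (8 + 4·14 + 20)/6 = 84/6 = 14; σ²_E = ((20−8)/6)² = 4.000
te_F = (1 + 4·4 + 7)/6 = 24/6 = 4; σ²_F = ((7−1)/6)² = 1.000
te_G = (6 + 4·10 + 26)/6 = 72/6 = 12; σ²_G = ((26−6)/6)² = 11.111
te_H = (9 + 4·10 + 23)/6 = 72/6 = 12; σ²_H = ((23−9)/6)² = 5.444
te_I = (9 + 4·10 + 17)/6 = 66/6 = 11; σ²_I = ((17−9)/6)² = 1.778

Forward pass:
ES_A = 0; EF_A = 10
ES_B = 0; EF_B = 11
ES_C = 0; EF_C = 16
ES_D = 0; EF_D = 12
ES_E = max(EF_B=11, EF_D=12) = 12; EF_E = 12+14 = 26
ES_F = max(EF_A=10, EF_C=16) = 16; EF_F = 16+4 = 20
ES_G = max(EF_C=16, EF_D=12) = 16; EF_G = 16+12 = 28
ES_H = 26; EF_H = 26+12 = 38
ES_I = max(EF_A=10, EF_B=11, EF_F=20, EF_G=28, EF_H=38) = 38; EF_I = 38+11 = 49
Expected project duration μ = 49 weeks. Critical path: D → E → H → I.

Variance along critical path = 4.000 + 4.000 + 5.444 + 1.778 = 15.222; σ = 3.902 weeks.
D = μ + z·σ = 49 + 1.036·3.902 = 53.0 weeks

53.0 weeks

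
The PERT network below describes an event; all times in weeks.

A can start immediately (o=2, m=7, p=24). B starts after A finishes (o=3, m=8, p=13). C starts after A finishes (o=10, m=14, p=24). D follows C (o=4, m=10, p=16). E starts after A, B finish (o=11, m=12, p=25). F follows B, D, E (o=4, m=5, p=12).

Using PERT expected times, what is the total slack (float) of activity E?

te_A = (2 + 4·7 + 24)/6 = 54/6 = 9
te_B = (3 + 4·8 + 13)/6 = 48/6 = 8
te_C = (10 + 4·14 + 24)/6 = 90/6 = 15
te_D = (4 + 4·10 + 16)/6 = 60/6 = 10
te_E = (11 + 4·12 + 25)/6 = 84/6 = 14
te_F = (4 + 4·5 + 12)/6 = 36/6 = 6

Forward pass:
ES_A = 0; EF_A = 9
ES_B = 9; EF_B = 9+8 = 17
ES_C = 9; EF_C = 9+15 = 24
ES_D = 24; EF_D = 24+10 = 34
ES_E = max(EF_A=9, EF_B=17) = 17; EF_E = 17+14 = 31
ES_F = max(EF_B=17, EF_D=34, EF_E=31) = 34; EF_F = 34+6 = 40
Expected project duration μ = 40 weeks. Critical path: A → C → D → F.

Backward pass:
LF_F = 40; LS_F = 40−6 = 34
LF_E = LS_F = 34; LS_E = 34−14 = 20
LF_D = LS_F = 34; LS_D = 34−10 = 24
LF_C = LS_D = 24; LS_C = 24−15 = 9
LF_B = min(LS_E=20, LS_F=34) = 20; LS_B = 20−8 = 12
LF_A = min(LS_B=12, LS_C=9, LS_E=20) = 9; LS_A = 9−9 = 0
Slack_E = LS_E − ES_E = 20 − 17 = 3

3 weeks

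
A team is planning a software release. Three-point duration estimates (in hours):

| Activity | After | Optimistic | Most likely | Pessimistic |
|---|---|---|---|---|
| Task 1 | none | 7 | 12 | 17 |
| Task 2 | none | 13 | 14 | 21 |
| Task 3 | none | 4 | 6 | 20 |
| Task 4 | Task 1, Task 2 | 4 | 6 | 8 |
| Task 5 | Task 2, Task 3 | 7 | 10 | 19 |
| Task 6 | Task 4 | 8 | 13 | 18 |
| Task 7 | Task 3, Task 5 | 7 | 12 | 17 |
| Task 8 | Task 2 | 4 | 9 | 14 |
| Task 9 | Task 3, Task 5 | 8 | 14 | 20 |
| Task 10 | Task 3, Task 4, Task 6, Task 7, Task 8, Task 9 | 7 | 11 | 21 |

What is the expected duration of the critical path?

52 hours

te_Task 1 = (7 + 4·12 + 17)/6 = 72/6 = 12
te_Task 2 = (13 + 4·14 + 21)/6 = 90/6 = 15
te_Task 3 = (4 + 4·6 + 20)/6 = 48/6 = 8
te_Task 4 = (4 + 4·6 + 8)/6 = 36/6 = 6
te_Task 5 = (7 + 4·10 + 19)/6 = 66/6 = 11
te_Task 6 = (8 + 4·13 + 18)/6 = 78/6 = 13
te_Task 7 = (7 + 4·12 + 17)/6 = 72/6 = 12
te_Task 8 = (4 + 4·9 + 14)/6 = 54/6 = 9
te_Task 9 = (8 + 4·14 + 20)/6 = 84/6 = 14
te_Task 10 = (7 + 4·11 + 21)/6 = 72/6 = 12

Forward pass:
ES_Task 1 = 0; EF_Task 1 = 12
ES_Task 2 = 0; EF_Task 2 = 15
ES_Task 3 = 0; EF_Task 3 = 8
ES_Task 4 = max(EF_Task 1=12, EF_Task 2=15) = 15; EF_Task 4 = 15+6 = 21
ES_Task 5 = max(EF_Task 2=15, EF_Task 3=8) = 15; EF_Task 5 = 15+11 = 26
ES_Task 6 = 21; EF_Task 6 = 21+13 = 34
ES_Task 7 = max(EF_Task 3=8, EF_Task 5=26) = 26; EF_Task 7 = 26+12 = 38
ES_Task 8 = 15; EF_Task 8 = 15+9 = 24
ES_Task 9 = max(EF_Task 3=8, EF_Task 5=26) = 26; EF_Task 9 = 26+14 = 40
ES_Task 10 = max(EF_Task 3=8, EF_Task 4=21, EF_Task 6=34, EF_Task 7=38, EF_Task 8=24, EF_Task 9=40) = 40; EF_Task 10 = 40+12 = 52
Expected project duration μ = 52 hours. Critical path: Task 2 → Task 5 → Task 9 → Task 10.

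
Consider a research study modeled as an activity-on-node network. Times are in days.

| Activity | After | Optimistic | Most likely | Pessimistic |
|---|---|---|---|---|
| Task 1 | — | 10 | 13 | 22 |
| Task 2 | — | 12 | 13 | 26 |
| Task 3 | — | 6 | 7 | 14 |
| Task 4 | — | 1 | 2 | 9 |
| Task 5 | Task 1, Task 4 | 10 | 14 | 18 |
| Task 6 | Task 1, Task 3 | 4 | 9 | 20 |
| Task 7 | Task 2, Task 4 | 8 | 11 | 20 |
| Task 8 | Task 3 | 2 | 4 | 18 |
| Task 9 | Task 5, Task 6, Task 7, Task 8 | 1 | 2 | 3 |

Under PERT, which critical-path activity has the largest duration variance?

Task 1

te_Task 1 = (10 + 4·13 + 22)/6 = 84/6 = 14; σ²_Task 1 = ((22−10)/6)² = 4.000
te_Task 2 = (12 + 4·13 + 26)/6 = 90/6 = 15; σ²_Task 2 = ((26−12)/6)² = 5.444
te_Task 3 = (6 + 4·7 + 14)/6 = 48/6 = 8; σ²_Task 3 = ((14−6)/6)² = 1.778
te_Task 4 = (1 + 4·2 + 9)/6 = 18/6 = 3; σ²_Task 4 = ((9−1)/6)² = 1.778
te_Task 5 = (10 + 4·14 + 18)/6 = 84/6 = 14; σ²_Task 5 = ((18−10)/6)² = 1.778
te_Task 6 = (4 + 4·9 + 20)/6 = 60/6 = 10; σ²_Task 6 = ((20−4)/6)² = 7.111
te_Task 7 = (8 + 4·11 + 20)/6 = 72/6 = 12; σ²_Task 7 = ((20−8)/6)² = 4.000
te_Task 8 = (2 + 4·4 + 18)/6 = 36/6 = 6; σ²_Task 8 = ((18−2)/6)² = 7.111
te_Task 9 = (1 + 4·2 + 3)/6 = 12/6 = 2; σ²_Task 9 = ((3−1)/6)² = 0.111

Forward pass:
ES_Task 1 = 0; EF_Task 1 = 14
ES_Task 2 = 0; EF_Task 2 = 15
ES_Task 3 = 0; EF_Task 3 = 8
ES_Task 4 = 0; EF_Task 4 = 3
ES_Task 5 = max(EF_Task 1=14, EF_Task 4=3) = 14; EF_Task 5 = 14+14 = 28
ES_Task 6 = max(EF_Task 1=14, EF_Task 3=8) = 14; EF_Task 6 = 14+10 = 24
ES_Task 7 = max(EF_Task 2=15, EF_Task 4=3) = 15; EF_Task 7 = 15+12 = 27
ES_Task 8 = 8; EF_Task 8 = 8+6 = 14
ES_Task 9 = max(EF_Task 5=28, EF_Task 6=24, EF_Task 7=27, EF_Task 8=14) = 28; EF_Task 9 = 28+2 = 30
Expected project duration μ = 30 days. Critical path: Task 1 → Task 5 → Task 9.

Variances on critical path: σ²_Task 1=4.000, σ²_Task 5=1.778, σ²_Task 9=0.111.
Largest is σ²_Task 1 = 4.000.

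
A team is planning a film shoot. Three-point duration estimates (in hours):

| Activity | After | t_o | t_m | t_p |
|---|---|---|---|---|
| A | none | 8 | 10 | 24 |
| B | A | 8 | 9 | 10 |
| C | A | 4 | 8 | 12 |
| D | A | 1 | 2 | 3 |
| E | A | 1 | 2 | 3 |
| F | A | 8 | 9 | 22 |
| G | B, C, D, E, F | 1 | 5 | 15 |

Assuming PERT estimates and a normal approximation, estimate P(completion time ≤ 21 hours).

0.030

te_A = (8 + 4·10 + 24)/6 = 72/6 = 12; σ²_A = ((24−8)/6)² = 7.111
te_B = (8 + 4·9 + 10)/6 = 54/6 = 9; σ²_B = ((10−8)/6)² = 0.111
te_C = (4 + 4·8 + 12)/6 = 48/6 = 8; σ²_C = ((12−4)/6)² = 1.778
te_D = (1 + 4·2 + 3)/6 = 12/6 = 2; σ²_D = ((3−1)/6)² = 0.111
te_E = (1 + 4·2 + 3)/6 = 12/6 = 2; σ²_E = ((3−1)/6)² = 0.111
te_F = (8 + 4·9 + 22)/6 = 66/6 = 11; σ²_F = ((22−8)/6)² = 5.444
te_G = (1 + 4·5 + 15)/6 = 36/6 = 6; σ²_G = ((15−1)/6)² = 5.444

Forward pass:
ES_A = 0; EF_A = 12
ES_B = 12; EF_B = 12+9 = 21
ES_C = 12; EF_C = 12+8 = 20
ES_D = 12; EF_D = 12+2 = 14
ES_E = 12; EF_E = 12+2 = 14
ES_F = 12; EF_F = 12+11 = 23
ES_G = max(EF_B=21, EF_C=20, EF_D=14, EF_E=14, EF_F=23) = 23; EF_G = 23+6 = 29
Expected project duration μ = 29 hours. Critical path: A → F → G.

Variance along critical path = 7.111 + 5.444 + 5.444 = 18.000; σ = √18.000 = 4.243 hours.
Z = (21 − 29) / 4.243 = -1.886
P(T ≤ 21) = Φ(-1.886) ≈ 0.030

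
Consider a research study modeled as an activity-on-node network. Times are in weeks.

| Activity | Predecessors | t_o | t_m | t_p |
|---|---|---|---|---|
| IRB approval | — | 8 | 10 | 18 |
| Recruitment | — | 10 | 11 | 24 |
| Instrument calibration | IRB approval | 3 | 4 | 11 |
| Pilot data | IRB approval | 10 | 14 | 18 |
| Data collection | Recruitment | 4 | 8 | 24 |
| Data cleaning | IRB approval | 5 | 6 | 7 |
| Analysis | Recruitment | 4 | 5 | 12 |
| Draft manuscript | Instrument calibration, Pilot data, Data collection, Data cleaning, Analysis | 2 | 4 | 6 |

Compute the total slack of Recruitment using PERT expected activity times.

te_IRB approval = (8 + 4·10 + 18)/6 = 66/6 = 11
te_Recruitment = (10 + 4·11 + 24)/6 = 78/6 = 13
te_Instrument calibration = (3 + 4·4 + 11)/6 = 30/6 = 5
te_Pilot data = (10 + 4·14 + 18)/6 = 84/6 = 14
te_Data collection = (4 + 4·8 + 24)/6 = 60/6 = 10
te_Data cleaning = (5 + 4·6 + 7)/6 = 36/6 = 6
te_Analysis = (4 + 4·5 + 12)/6 = 36/6 = 6
te_Draft manuscript = (2 + 4·4 + 6)/6 = 24/6 = 4

Forward pass:
ES_IRB approval = 0; EF_IRB approval = 11
ES_Recruitment = 0; EF_Recruitment = 13
ES_Instrument calibration = 11; EF_Instrument calibration = 11+5 = 16
ES_Pilot data = 11; EF_Pilot data = 11+14 = 25
ES_Data collection = 13; EF_Data collection = 13+10 = 23
ES_Data cleaning = 11; EF_Data cleaning = 11+6 = 17
ES_Analysis = 13; EF_Analysis = 13+6 = 19
ES_Draft manuscript = max(EF_Instrument calibration=16, EF_Pilot data=25, EF_Data collection=23, EF_Data cleaning=17, EF_Analysis=19) = 25; EF_Draft manuscript = 25+4 = 29
Expected project duration μ = 29 weeks. Critical path: IRB approval → Pilot data → Draft manuscript.

Backward pass:
LF_Draft manuscript = 29; LS_Draft manuscript = 29−4 = 25
LF_Analysis = LS_Draft manuscript = 25; LS_Analysis = 25−6 = 19
LF_Data cleaning = LS_Draft manuscript = 25; LS_Data cleaning = 25−6 = 19
LF_Data collection = LS_Draft manuscript = 25; LS_Data collection = 25−10 = 15
LF_Pilot data = LS_Draft manuscript = 25; LS_Pilot data = 25−14 = 11
LF_Instrument calibration = LS_Draft manuscript = 25; LS_Instrument calibration = 25−5 = 20
LF_Recruitment = min(LS_Data collection=15, LS_Analysis=19) = 15; LS_Recruitment = 15−13 = 2
LF_IRB approval = min(LS_Instrument calibration=20, LS_Pilot data=11, LS_Data cleaning=19) = 11; LS_IRB approval = 11−11 = 0
Slack_Recruitment = LS_Recruitment − ES_Recruitment = 2 − 0 = 2

2 weeks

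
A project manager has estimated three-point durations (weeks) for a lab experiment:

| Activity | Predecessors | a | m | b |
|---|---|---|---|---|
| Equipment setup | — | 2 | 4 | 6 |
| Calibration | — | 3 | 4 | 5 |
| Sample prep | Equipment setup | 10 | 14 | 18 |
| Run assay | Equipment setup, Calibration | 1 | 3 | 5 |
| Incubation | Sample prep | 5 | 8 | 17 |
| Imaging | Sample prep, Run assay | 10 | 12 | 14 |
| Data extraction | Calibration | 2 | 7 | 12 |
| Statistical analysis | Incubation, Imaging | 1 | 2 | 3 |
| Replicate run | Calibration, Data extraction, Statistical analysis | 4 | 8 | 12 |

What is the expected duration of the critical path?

40 weeks

te_Equipment setup = (2 + 4·4 + 6)/6 = 24/6 = 4
te_Calibration = (3 + 4·4 + 5)/6 = 24/6 = 4
te_Sample prep = (10 + 4·14 + 18)/6 = 84/6 = 14
te_Run assay = (1 + 4·3 + 5)/6 = 18/6 = 3
te_Incubation = (5 + 4·8 + 17)/6 = 54/6 = 9
te_Imaging = (10 + 4·12 + 14)/6 = 72/6 = 12
te_Data extraction = (2 + 4·7 + 12)/6 = 42/6 = 7
te_Statistical analysis = (1 + 4·2 + 3)/6 = 12/6 = 2
te_Replicate run = (4 + 4·8 + 12)/6 = 48/6 = 8

Forward pass:
ES_Equipment setup = 0; EF_Equipment setup = 4
ES_Calibration = 0; EF_Calibration = 4
ES_Sample prep = 4; EF_Sample prep = 4+14 = 18
ES_Run assay = max(EF_Equipment setup=4, EF_Calibration=4) = 4; EF_Run assay = 4+3 = 7
ES_Incubation = 18; EF_Incubation = 18+9 = 27
ES_Imaging = max(EF_Sample prep=18, EF_Run assay=7) = 18; EF_Imaging = 18+12 = 30
ES_Data extraction = 4; EF_Data extraction = 4+7 = 11
ES_Statistical analysis = max(EF_Incubation=27, EF_Imaging=30) = 30; EF_Statistical analysis = 30+2 = 32
ES_Replicate run = max(EF_Calibration=4, EF_Data extraction=11, EF_Statistical analysis=32) = 32; EF_Replicate run = 32+8 = 40
Expected project duration μ = 40 weeks. Critical path: Equipment setup → Sample prep → Imaging → Statistical analysis → Replicate run.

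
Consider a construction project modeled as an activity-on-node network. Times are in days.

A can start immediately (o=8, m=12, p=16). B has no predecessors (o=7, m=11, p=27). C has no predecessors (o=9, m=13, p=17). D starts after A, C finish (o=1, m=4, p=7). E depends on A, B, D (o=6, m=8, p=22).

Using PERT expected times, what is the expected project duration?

27 days

te_A = (8 + 4·12 + 16)/6 = 72/6 = 12
te_B = (7 + 4·11 + 27)/6 = 78/6 = 13
te_C = (9 + 4·13 + 17)/6 = 78/6 = 13
te_D = (1 + 4·4 + 7)/6 = 24/6 = 4
te_E = (6 + 4·8 + 22)/6 = 60/6 = 10

Forward pass:
ES_A = 0; EF_A = 12
ES_B = 0; EF_B = 13
ES_C = 0; EF_C = 13
ES_D = max(EF_A=12, EF_C=13) = 13; EF_D = 13+4 = 17
ES_E = max(EF_A=12, EF_B=13, EF_D=17) = 17; EF_E = 17+10 = 27
Expected project duration μ = 27 days. Critical path: C → D → E.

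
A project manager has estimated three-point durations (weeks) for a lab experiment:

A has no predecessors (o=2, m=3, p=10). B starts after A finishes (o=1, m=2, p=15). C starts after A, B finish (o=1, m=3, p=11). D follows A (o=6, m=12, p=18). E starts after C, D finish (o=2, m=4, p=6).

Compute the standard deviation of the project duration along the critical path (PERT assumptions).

te_A = (2 + 4·3 + 10)/6 = 24/6 = 4; σ²_A = ((10−2)/6)² = 1.778
te_B = (1 + 4·2 + 15)/6 = 24/6 = 4; σ²_B = ((15−1)/6)² = 5.444
te_C = (1 + 4·3 + 11)/6 = 24/6 = 4; σ²_C = ((11−1)/6)² = 2.778
te_D = (6 + 4·12 + 18)/6 = 72/6 = 12; σ²_D = ((18−6)/6)² = 4.000
te_E = (2 + 4·4 + 6)/6 = 24/6 = 4; σ²_E = ((6−2)/6)² = 0.444

Forward pass:
ES_A = 0; EF_A = 4
ES_B = 4; EF_B = 4+4 = 8
ES_C = max(EF_A=4, EF_B=8) = 8; EF_C = 8+4 = 12
ES_D = 4; EF_D = 4+12 = 16
ES_E = max(EF_C=12, EF_D=16) = 16; EF_E = 16+4 = 20
Expected project duration μ = 20 weeks. Critical path: A → D → E.

Variance along critical path = 1.778 + 4.000 + 0.444 = 6.222
σ = √6.222 = 2.494 weeks

2.49 weeks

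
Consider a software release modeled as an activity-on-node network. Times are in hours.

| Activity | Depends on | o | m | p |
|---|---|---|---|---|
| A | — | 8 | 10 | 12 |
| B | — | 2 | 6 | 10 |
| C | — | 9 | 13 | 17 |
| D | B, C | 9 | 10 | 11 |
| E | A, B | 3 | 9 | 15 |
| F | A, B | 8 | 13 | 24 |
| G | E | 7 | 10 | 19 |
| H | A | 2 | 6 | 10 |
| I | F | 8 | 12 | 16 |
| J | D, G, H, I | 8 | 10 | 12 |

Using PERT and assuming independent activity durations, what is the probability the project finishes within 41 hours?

0.055

te_A = (8 + 4·10 + 12)/6 = 60/6 = 10; σ²_A = ((12−8)/6)² = 0.444
te_B = (2 + 4·6 + 10)/6 = 36/6 = 6; σ²_B = ((10−2)/6)² = 1.778
te_C = (9 + 4·13 + 17)/6 = 78/6 = 13; σ²_C = ((17−9)/6)² = 1.778
te_D = (9 + 4·10 + 11)/6 = 60/6 = 10; σ²_D = ((11−9)/6)² = 0.111
te_E = (3 + 4·9 + 15)/6 = 54/6 = 9; σ²_E = ((15−3)/6)² = 4.000
te_F = (8 + 4·13 + 24)/6 = 84/6 = 14; σ²_F = ((24−8)/6)² = 7.111
te_G = (7 + 4·10 + 19)/6 = 66/6 = 11; σ²_G = ((19−7)/6)² = 4.000
te_H = (2 + 4·6 + 10)/6 = 36/6 = 6; σ²_H = ((10−2)/6)² = 1.778
te_I = (8 + 4·12 + 16)/6 = 72/6 = 12; σ²_I = ((16−8)/6)² = 1.778
te_J = (8 + 4·10 + 12)/6 = 60/6 = 10; σ²_J = ((12−8)/6)² = 0.444

Forward pass:
ES_A = 0; EF_A = 10
ES_B = 0; EF_B = 6
ES_C = 0; EF_C = 13
ES_D = max(EF_B=6, EF_C=13) = 13; EF_D = 13+10 = 23
ES_E = max(EF_A=10, EF_B=6) = 10; EF_E = 10+9 = 19
ES_F = max(EF_A=10, EF_B=6) = 10; EF_F = 10+14 = 24
ES_G = 19; EF_G = 19+11 = 30
ES_H = 10; EF_H = 10+6 = 16
ES_I = 24; EF_I = 24+12 = 36
ES_J = max(EF_D=23, EF_G=30, EF_H=16, EF_I=36) = 36; EF_J = 36+10 = 46
Expected project duration μ = 46 hours. Critical path: A → F → I → J.

Variance along critical path = 0.444 + 7.111 + 1.778 + 0.444 = 9.778; σ = √9.778 = 3.127 hours.
Z = (41 − 46) / 3.127 = -1.599
P(T ≤ 41) = Φ(-1.599) ≈ 0.055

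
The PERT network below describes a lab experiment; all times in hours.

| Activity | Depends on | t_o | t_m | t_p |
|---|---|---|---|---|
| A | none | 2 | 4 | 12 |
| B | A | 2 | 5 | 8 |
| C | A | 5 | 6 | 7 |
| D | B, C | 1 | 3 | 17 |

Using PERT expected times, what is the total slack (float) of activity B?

1 hours

te_A = (2 + 4·4 + 12)/6 = 30/6 = 5
te_B = (2 + 4·5 + 8)/6 = 30/6 = 5
te_C = (5 + 4·6 + 7)/6 = 36/6 = 6
te_D = (1 + 4·3 + 17)/6 = 30/6 = 5

Forward pass:
ES_A = 0; EF_A = 5
ES_B = 5; EF_B = 5+5 = 10
ES_C = 5; EF_C = 5+6 = 11
ES_D = max(EF_B=10, EF_C=11) = 11; EF_D = 11+5 = 16
Expected project duration μ = 16 hours. Critical path: A → C → D.

Backward pass:
LF_D = 16; LS_D = 16−5 = 11
LF_C = LS_D = 11; LS_C = 11−6 = 5
LF_B = LS_D = 11; LS_B = 11−5 = 6
LF_A = min(LS_B=6, LS_C=5) = 5; LS_A = 5−5 = 0
Slack_B = LS_B − ES_B = 6 − 5 = 1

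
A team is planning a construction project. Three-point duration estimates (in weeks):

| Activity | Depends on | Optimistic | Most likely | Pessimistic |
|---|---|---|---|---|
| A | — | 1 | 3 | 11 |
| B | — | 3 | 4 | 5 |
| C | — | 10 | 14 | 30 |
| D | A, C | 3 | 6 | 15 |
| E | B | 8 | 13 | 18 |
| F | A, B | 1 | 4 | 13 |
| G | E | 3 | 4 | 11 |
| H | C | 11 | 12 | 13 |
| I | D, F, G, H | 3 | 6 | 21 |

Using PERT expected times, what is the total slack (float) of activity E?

6 weeks

te_A = (1 + 4·3 + 11)/6 = 24/6 = 4
te_B = (3 + 4·4 + 5)/6 = 24/6 = 4
te_C = (10 + 4·14 + 30)/6 = 96/6 = 16
te_D = (3 + 4·6 + 15)/6 = 42/6 = 7
te_E = (8 + 4·13 + 18)/6 = 78/6 = 13
te_F = (1 + 4·4 + 13)/6 = 30/6 = 5
te_G = (3 + 4·4 + 11)/6 = 30/6 = 5
te_H = (11 + 4·12 + 13)/6 = 72/6 = 12
te_I = (3 + 4·6 + 21)/6 = 48/6 = 8

Forward pass:
ES_A = 0; EF_A = 4
ES_B = 0; EF_B = 4
ES_C = 0; EF_C = 16
ES_D = max(EF_A=4, EF_C=16) = 16; EF_D = 16+7 = 23
ES_E = 4; EF_E = 4+13 = 17
ES_F = max(EF_A=4, EF_B=4) = 4; EF_F = 4+5 = 9
ES_G = 17; EF_G = 17+5 = 22
ES_H = 16; EF_H = 16+12 = 28
ES_I = max(EF_D=23, EF_F=9, EF_G=22, EF_H=28) = 28; EF_I = 28+8 = 36
Expected project duration μ = 36 weeks. Critical path: C → H → I.

Backward pass:
LF_I = 36; LS_I = 36−8 = 28
LF_H = LS_I = 28; LS_H = 28−12 = 16
LF_G = LS_I = 28; LS_G = 28−5 = 23
LF_F = LS_I = 28; LS_F = 28−5 = 23
LF_E = LS_G = 23; LS_E = 23−13 = 10
LF_D = LS_I = 28; LS_D = 28−7 = 21
LF_C = min(LS_D=21, LS_H=16) = 16; LS_C = 16−16 = 0
LF_B = min(LS_E=10, LS_F=23) = 10; LS_B = 10−4 = 6
LF_A = min(LS_D=21, LS_F=23) = 21; LS_A = 21−4 = 17
Slack_E = LS_E − ES_E = 10 − 4 = 6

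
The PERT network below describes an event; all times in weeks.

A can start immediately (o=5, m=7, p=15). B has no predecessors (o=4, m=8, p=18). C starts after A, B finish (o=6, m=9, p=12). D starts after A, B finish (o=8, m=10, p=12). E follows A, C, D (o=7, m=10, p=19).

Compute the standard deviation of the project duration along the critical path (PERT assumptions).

te_A = (5 + 4·7 + 15)/6 = 48/6 = 8; σ²_A = ((15−5)/6)² = 2.778
te_B = (4 + 4·8 + 18)/6 = 54/6 = 9; σ²_B = ((18−4)/6)² = 5.444
te_C = (6 + 4·9 + 12)/6 = 54/6 = 9; σ²_C = ((12−6)/6)² = 1.000
te_D = (8 + 4·10 + 12)/6 = 60/6 = 10; σ²_D = ((12−8)/6)² = 0.444
te_E = (7 + 4·10 + 19)/6 = 66/6 = 11; σ²_E = ((19−7)/6)² = 4.000

Forward pass:
ES_A = 0; EF_A = 8
ES_B = 0; EF_B = 9
ES_C = max(EF_A=8, EF_B=9) = 9; EF_C = 9+9 = 18
ES_D = max(EF_A=8, EF_B=9) = 9; EF_D = 9+10 = 19
ES_E = max(EF_A=8, EF_C=18, EF_D=19) = 19; EF_E = 19+11 = 30
Expected project duration μ = 30 weeks. Critical path: B → D → E.

Variance along critical path = 5.444 + 0.444 + 4.000 = 9.889
σ = √9.889 = 3.145 weeks

3.14 weeks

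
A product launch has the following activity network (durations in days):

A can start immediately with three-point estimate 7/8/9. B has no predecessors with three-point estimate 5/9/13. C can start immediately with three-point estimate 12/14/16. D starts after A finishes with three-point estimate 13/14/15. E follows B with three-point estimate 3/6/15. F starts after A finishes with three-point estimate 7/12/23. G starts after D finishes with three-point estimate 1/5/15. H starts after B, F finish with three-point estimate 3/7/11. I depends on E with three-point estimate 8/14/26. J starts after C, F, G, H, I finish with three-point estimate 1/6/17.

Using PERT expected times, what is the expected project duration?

te_A = (7 + 4·8 + 9)/6 = 48/6 = 8
te_B = (5 + 4·9 + 13)/6 = 54/6 = 9
te_C = (12 + 4·14 + 16)/6 = 84/6 = 14
te_D = (13 + 4·14 + 15)/6 = 84/6 = 14
te_E = (3 + 4·6 + 15)/6 = 42/6 = 7
te_F = (7 + 4·12 + 23)/6 = 78/6 = 13
te_G = (1 + 4·5 + 15)/6 = 36/6 = 6
te_H = (3 + 4·7 + 11)/6 = 42/6 = 7
te_I = (8 + 4·14 + 26)/6 = 90/6 = 15
te_J = (1 + 4·6 + 17)/6 = 42/6 = 7

Forward pass:
ES_A = 0; EF_A = 8
ES_B = 0; EF_B = 9
ES_C = 0; EF_C = 14
ES_D = 8; EF_D = 8+14 = 22
ES_E = 9; EF_E = 9+7 = 16
ES_F = 8; EF_F = 8+13 = 21
ES_G = 22; EF_G = 22+6 = 28
ES_H = max(EF_B=9, EF_F=21) = 21; EF_H = 21+7 = 28
ES_I = 16; EF_I = 16+15 = 31
ES_J = max(EF_C=14, EF_F=21, EF_G=28, EF_H=28, EF_I=31) = 31; EF_J = 31+7 = 38
Expected project duration μ = 38 days. Critical path: B → E → I → J.

38 days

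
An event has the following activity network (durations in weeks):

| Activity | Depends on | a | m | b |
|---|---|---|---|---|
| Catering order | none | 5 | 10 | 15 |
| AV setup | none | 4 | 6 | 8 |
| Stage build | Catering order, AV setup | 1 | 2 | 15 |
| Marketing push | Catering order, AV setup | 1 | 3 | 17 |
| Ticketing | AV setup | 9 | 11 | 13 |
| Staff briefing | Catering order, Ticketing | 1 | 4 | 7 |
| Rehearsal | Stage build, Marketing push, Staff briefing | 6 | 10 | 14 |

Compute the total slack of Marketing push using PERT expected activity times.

te_Catering order = (5 + 4·10 + 15)/6 = 60/6 = 10
te_AV setup = (4 + 4·6 + 8)/6 = 36/6 = 6
te_Stage build = (1 + 4·2 + 15)/6 = 24/6 = 4
te_Marketing push = (1 + 4·3 + 17)/6 = 30/6 = 5
te_Ticketing = (9 + 4·11 + 13)/6 = 66/6 = 11
te_Staff briefing = (1 + 4·4 + 7)/6 = 24/6 = 4
te_Rehearsal = (6 + 4·10 + 14)/6 = 60/6 = 10

Forward pass:
ES_Catering order = 0; EF_Catering order = 10
ES_AV setup = 0; EF_AV setup = 6
ES_Stage build = max(EF_Catering order=10, EF_AV setup=6) = 10; EF_Stage build = 10+4 = 14
ES_Marketing push = max(EF_Catering order=10, EF_AV setup=6) = 10; EF_Marketing push = 10+5 = 15
ES_Ticketing = 6; EF_Ticketing = 6+11 = 17
ES_Staff briefing = max(EF_Catering order=10, EF_Ticketing=17) = 17; EF_Staff briefing = 17+4 = 21
ES_Rehearsal = max(EF_Stage build=14, EF_Marketing push=15, EF_Staff briefing=21) = 21; EF_Rehearsal = 21+10 = 31
Expected project duration μ = 31 weeks. Critical path: AV setup → Ticketing → Staff briefing → Rehearsal.

Backward pass:
LF_Rehearsal = 31; LS_Rehearsal = 31−10 = 21
LF_Staff briefing = LS_Rehearsal = 21; LS_Staff briefing = 21−4 = 17
LF_Ticketing = LS_Staff briefing = 17; LS_Ticketing = 17−11 = 6
LF_Marketing push = LS_Rehearsal = 21; LS_Marketing push = 21−5 = 16
LF_Stage build = LS_Rehearsal = 21; LS_Stage build = 21−4 = 17
LF_AV setup = min(LS_Stage build=17, LS_Marketing push=16, LS_Ticketing=6) = 6; LS_AV setup = 6−6 = 0
LF_Catering order = min(LS_Stage build=17, LS_Marketing push=16, LS_Staff briefing=17) = 16; LS_Catering order = 16−10 = 6
Slack_Marketing push = LS_Marketing push − ES_Marketing push = 16 − 10 = 6

6 weeks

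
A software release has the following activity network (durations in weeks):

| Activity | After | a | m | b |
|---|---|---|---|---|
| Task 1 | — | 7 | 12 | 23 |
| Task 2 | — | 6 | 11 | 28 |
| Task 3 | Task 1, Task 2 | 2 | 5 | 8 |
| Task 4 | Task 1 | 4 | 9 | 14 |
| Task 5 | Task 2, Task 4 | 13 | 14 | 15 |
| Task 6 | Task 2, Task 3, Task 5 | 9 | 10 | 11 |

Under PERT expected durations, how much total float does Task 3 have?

18 weeks

te_Task 1 = (7 + 4·12 + 23)/6 = 78/6 = 13
te_Task 2 = (6 + 4·11 + 28)/6 = 78/6 = 13
te_Task 3 = (2 + 4·5 + 8)/6 = 30/6 = 5
te_Task 4 = (4 + 4·9 + 14)/6 = 54/6 = 9
te_Task 5 = (13 + 4·14 + 15)/6 = 84/6 = 14
te_Task 6 = (9 + 4·10 + 11)/6 = 60/6 = 10

Forward pass:
ES_Task 1 = 0; EF_Task 1 = 13
ES_Task 2 = 0; EF_Task 2 = 13
ES_Task 3 = max(EF_Task 1=13, EF_Task 2=13) = 13; EF_Task 3 = 13+5 = 18
ES_Task 4 = 13; EF_Task 4 = 13+9 = 22
ES_Task 5 = max(EF_Task 2=13, EF_Task 4=22) = 22; EF_Task 5 = 22+14 = 36
ES_Task 6 = max(EF_Task 2=13, EF_Task 3=18, EF_Task 5=36) = 36; EF_Task 6 = 36+10 = 46
Expected project duration μ = 46 weeks. Critical path: Task 1 → Task 4 → Task 5 → Task 6.

Backward pass:
LF_Task 6 = 46; LS_Task 6 = 46−10 = 36
LF_Task 5 = LS_Task 6 = 36; LS_Task 5 = 36−14 = 22
LF_Task 4 = LS_Task 5 = 22; LS_Task 4 = 22−9 = 13
LF_Task 3 = LS_Task 6 = 36; LS_Task 3 = 36−5 = 31
LF_Task 2 = min(LS_Task 3=31, LS_Task 5=22, LS_Task 6=36) = 22; LS_Task 2 = 22−13 = 9
LF_Task 1 = min(LS_Task 3=31, LS_Task 4=13) = 13; LS_Task 1 = 13−13 = 0
Slack_Task 3 = LS_Task 3 − ES_Task 3 = 31 − 13 = 18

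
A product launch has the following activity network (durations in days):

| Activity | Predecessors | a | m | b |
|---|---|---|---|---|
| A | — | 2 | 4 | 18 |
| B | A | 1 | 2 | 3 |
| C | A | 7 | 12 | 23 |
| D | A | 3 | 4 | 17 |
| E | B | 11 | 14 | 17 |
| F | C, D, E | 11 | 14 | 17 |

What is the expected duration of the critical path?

te_A = (2 + 4·4 + 18)/6 = 36/6 = 6
te_B = (1 + 4·2 + 3)/6 = 12/6 = 2
te_C = (7 + 4·12 + 23)/6 = 78/6 = 13
te_D = (3 + 4·4 + 17)/6 = 36/6 = 6
te_E = (11 + 4·14 + 17)/6 = 84/6 = 14
te_F = (11 + 4·14 + 17)/6 = 84/6 = 14

Forward pass:
ES_A = 0; EF_A = 6
ES_B = 6; EF_B = 6+2 = 8
ES_C = 6; EF_C = 6+13 = 19
ES_D = 6; EF_D = 6+6 = 12
ES_E = 8; EF_E = 8+14 = 22
ES_F = max(EF_C=19, EF_D=12, EF_E=22) = 22; EF_F = 22+14 = 36
Expected project duration μ = 36 days. Critical path: A → B → E → F.

36 days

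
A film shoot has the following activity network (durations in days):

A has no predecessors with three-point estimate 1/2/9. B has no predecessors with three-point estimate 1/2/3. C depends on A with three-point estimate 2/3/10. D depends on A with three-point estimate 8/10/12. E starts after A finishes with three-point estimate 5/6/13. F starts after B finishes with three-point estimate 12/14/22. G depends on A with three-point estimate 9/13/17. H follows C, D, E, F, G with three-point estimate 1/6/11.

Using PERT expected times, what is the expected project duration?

te_A = (1 + 4·2 + 9)/6 = 18/6 = 3
te_B = (1 + 4·2 + 3)/6 = 12/6 = 2
te_C = (2 + 4·3 + 10)/6 = 24/6 = 4
te_D = (8 + 4·10 + 12)/6 = 60/6 = 10
te_E = (5 + 4·6 + 13)/6 = 42/6 = 7
te_F = (12 + 4·14 + 22)/6 = 90/6 = 15
te_G = (9 + 4·13 + 17)/6 = 78/6 = 13
te_H = (1 + 4·6 + 11)/6 = 36/6 = 6

Forward pass:
ES_A = 0; EF_A = 3
ES_B = 0; EF_B = 2
ES_C = 3; EF_C = 3+4 = 7
ES_D = 3; EF_D = 3+10 = 13
ES_E = 3; EF_E = 3+7 = 10
ES_F = 2; EF_F = 2+15 = 17
ES_G = 3; EF_G = 3+13 = 16
ES_H = max(EF_C=7, EF_D=13, EF_E=10, EF_F=17, EF_G=16) = 17; EF_H = 17+6 = 23
Expected project duration μ = 23 days. Critical path: B → F → H.

23 days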